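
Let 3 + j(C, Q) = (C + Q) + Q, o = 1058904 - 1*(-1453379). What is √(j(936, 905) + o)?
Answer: √2515026 ≈ 1585.9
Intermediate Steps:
o = 2512283 (o = 1058904 + 1453379 = 2512283)
j(C, Q) = -3 + C + 2*Q (j(C, Q) = -3 + ((C + Q) + Q) = -3 + (C + 2*Q) = -3 + C + 2*Q)
√(j(936, 905) + o) = √((-3 + 936 + 2*905) + 2512283) = √((-3 + 936 + 1810) + 2512283) = √(2743 + 2512283) = √2515026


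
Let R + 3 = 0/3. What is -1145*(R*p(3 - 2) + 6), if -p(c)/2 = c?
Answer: -13740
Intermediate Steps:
p(c) = -2*c
R = -3 (R = -3 + 0/3 = -3 + 0*(⅓) = -3 + 0 = -3)
-1145*(R*p(3 - 2) + 6) = -1145*(-(-6)*(3 - 2) + 6) = -1145*(-(-6) + 6) = -1145*(-3*(-2) + 6) = -1145*(6 + 6) = -1145*12 = -13740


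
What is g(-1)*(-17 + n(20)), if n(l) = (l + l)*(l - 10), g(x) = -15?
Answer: -5745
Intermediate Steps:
n(l) = 2*l*(-10 + l) (n(l) = (2*l)*(-10 + l) = 2*l*(-10 + l))
g(-1)*(-17 + n(20)) = -15*(-17 + 2*20*(-10 + 20)) = -15*(-17 + 2*20*10) = -15*(-17 + 400) = -15*383 = -5745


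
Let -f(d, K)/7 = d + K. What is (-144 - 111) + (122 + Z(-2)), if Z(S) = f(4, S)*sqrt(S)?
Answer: -133 - 14*I*sqrt(2) ≈ -133.0 - 19.799*I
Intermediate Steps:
f(d, K) = -7*K - 7*d (f(d, K) = -7*(d + K) = -7*(K + d) = -7*K - 7*d)
Z(S) = sqrt(S)*(-28 - 7*S) (Z(S) = (-7*S - 7*4)*sqrt(S) = (-7*S - 28)*sqrt(S) = (-28 - 7*S)*sqrt(S) = sqrt(S)*(-28 - 7*S))
(-144 - 111) + (122 + Z(-2)) = (-144 - 111) + (122 + 7*sqrt(-2)*(-4 - 1*(-2))) = -255 + (122 + 7*(I*sqrt(2))*(-4 + 2)) = -255 + (122 + 7*(I*sqrt(2))*(-2)) = -255 + (122 - 14*I*sqrt(2)) = -133 - 14*I*sqrt(2)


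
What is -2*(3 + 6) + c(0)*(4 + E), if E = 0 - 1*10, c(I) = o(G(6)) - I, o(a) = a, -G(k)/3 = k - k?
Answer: -18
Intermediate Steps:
G(k) = 0 (G(k) = -3*(k - k) = -3*0 = 0)
c(I) = -I (c(I) = 0 - I = -I)
E = -10 (E = 0 - 10 = -10)
-2*(3 + 6) + c(0)*(4 + E) = -2*(3 + 6) + (-1*0)*(4 - 10) = -2*9 + 0*(-6) = -18 + 0 = -18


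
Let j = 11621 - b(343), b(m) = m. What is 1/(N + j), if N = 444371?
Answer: 1/455649 ≈ 2.1947e-6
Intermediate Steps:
j = 11278 (j = 11621 - 1*343 = 11621 - 343 = 11278)
1/(N + j) = 1/(444371 + 11278) = 1/455649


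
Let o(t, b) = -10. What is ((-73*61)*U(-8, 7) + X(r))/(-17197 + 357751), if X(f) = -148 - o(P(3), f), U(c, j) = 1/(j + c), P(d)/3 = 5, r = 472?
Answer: 4315/340554 ≈ 0.012671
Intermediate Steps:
P(d) = 15 (P(d) = 3*5 = 15)
U(c, j) = 1/(c + j)
X(f) = -138 (X(f) = -148 - 1*(-10) = -148 + 10 = -138)
((-73*61)*U(-8, 7) + X(r))/(-17197 + 357751) = ((-73*61)/(-8 + 7) - 138)/(-17197 + 357751) = (-4453/(-1) - 138)/340554 = (-4453*(-1) - 138)*(1/340554) = (4453 - 138)*(1/340554) = 4315*(1/340554) = 4315/340554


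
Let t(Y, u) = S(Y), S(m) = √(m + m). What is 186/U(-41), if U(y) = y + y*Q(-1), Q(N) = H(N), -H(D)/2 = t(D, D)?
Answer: -62/123 - 124*I*√2/123 ≈ -0.50407 - 1.4257*I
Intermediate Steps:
S(m) = √2*√m (S(m) = √(2*m) = √2*√m)
t(Y, u) = √2*√Y
H(D) = -2*√2*√D
Q(N) = -2*√2*√N
U(y) = y - 2*I*y*√2 (U(y) = y + y*(-2*√2*√(-1)) = y + y*(-2*√2*I) = y + y*(-2*I*√2) = y - 2*I*y*√2)
186/U(-41) = 186/((-41*(1 - 2*I*√2))) = 186/(-41 + 82*I*√2)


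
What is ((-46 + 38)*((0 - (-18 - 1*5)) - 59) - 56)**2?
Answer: 53824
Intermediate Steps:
((-46 + 38)*((0 - (-18 - 1*5)) - 59) - 56)**2 = (-8*((0 - (-18 - 5)) - 59) - 56)**2 = (-8*((0 - 1*(-23)) - 59) - 56)**2 = (-8*((0 + 23) - 59) - 56)**2 = (-8*(23 - 59) - 56)**2 = (-8*(-36) - 56)**2 = (288 - 56)**2 = 232**2 = 53824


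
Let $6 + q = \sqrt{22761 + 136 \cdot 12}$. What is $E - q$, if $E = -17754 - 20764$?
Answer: $-38512 - \sqrt{24393} \approx -38668.0$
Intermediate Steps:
$q = -6 + \sqrt{24393}$ ($q = -6 + \sqrt{22761 + 136 \cdot 12} = -6 + \sqrt{22761 + 1632} = -6 + \sqrt{24393} \approx 150.18$)
$E = -38518$ ($E = -17754 - 20764 = -38518$)
$E - q = -38518 - \left(-6 + \sqrt{24393}\right) = -38518 + \left(6 - \sqrt{24393}\right) = -38512 - \sqrt{24393}$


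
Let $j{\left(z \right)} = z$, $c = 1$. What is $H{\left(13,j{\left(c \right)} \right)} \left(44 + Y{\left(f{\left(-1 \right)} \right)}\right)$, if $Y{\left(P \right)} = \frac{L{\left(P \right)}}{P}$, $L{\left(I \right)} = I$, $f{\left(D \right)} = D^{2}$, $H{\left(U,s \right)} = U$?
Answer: $585$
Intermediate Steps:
$Y{\left(P \right)} = 1$ ($Y{\left(P \right)} = \frac{P}{P} = 1$)
$H{\left(13,j{\left(c \right)} \right)} \left(44 + Y{\left(f{\left(-1 \right)} \right)}\right) = 13 \left(44 + 1\right) = 13 \cdot 45 = 585$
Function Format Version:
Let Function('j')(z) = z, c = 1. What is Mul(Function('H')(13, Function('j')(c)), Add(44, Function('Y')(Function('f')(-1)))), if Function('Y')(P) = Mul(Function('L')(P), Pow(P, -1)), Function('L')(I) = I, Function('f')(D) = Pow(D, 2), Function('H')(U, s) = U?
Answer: 585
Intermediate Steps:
Function('Y')(P) = 1 (Function('Y')(P) = Mul(P, Pow(P, -1)) = 1)
Mul(Function('H')(13, Function('j')(c)), Add(44, Function('Y')(Function('f')(-1)))) = Mul(13, Add(44, 1)) = Mul(13, 45) = 585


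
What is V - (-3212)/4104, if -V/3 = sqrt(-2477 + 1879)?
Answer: 803/1026 - 3*I*sqrt(598) ≈ 0.78265 - 73.362*I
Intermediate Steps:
V = -3*I*sqrt(598) (V = -3*sqrt(-2477 + 1879) = -3*I*sqrt(598) ≈ -73.362*I)
V - (-3212)/4104 = -3*I*sqrt(598) - (-3212)/4104 = -3*I*sqrt(598) - 1*(-803/1026) = -3*I*sqrt(598) + 803/1026 = 803/1026 - 3*I*sqrt(598)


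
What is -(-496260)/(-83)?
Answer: -496260/83 ≈ -5979.0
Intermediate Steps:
-(-496260)/(-83) = -(-496260)*(-1)/83 = -4595*108/83 = -496260/83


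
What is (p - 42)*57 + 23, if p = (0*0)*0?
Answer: -2371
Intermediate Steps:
p = 0 (p = 0*0 = 0)
(p - 42)*57 + 23 = (0 - 42)*57 + 23 = -42*57 + 23 = -2394 + 23 = -2371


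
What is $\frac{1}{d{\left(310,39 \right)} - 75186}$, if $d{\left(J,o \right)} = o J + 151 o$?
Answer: $- \frac{1}{57207} \approx -1.748 \cdot 10^{-5}$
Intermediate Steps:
$d{\left(J,o \right)} = 151 o + J o$ ($d{\left(J,o \right)} = J o + 151 o = 151 o + J o$)
$\frac{1}{d{\left(310,39 \right)} - 75186} = \frac{1}{39 \left(151 + 310\right) - 75186} = \frac{1}{39 \cdot 461 - 75186} = \frac{1}{17979 - 75186} = \frac{1}{-57207} = - \frac{1}{57207}$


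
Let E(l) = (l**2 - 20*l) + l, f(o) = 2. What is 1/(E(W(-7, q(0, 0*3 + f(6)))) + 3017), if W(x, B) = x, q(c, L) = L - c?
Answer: 1/3199 ≈ 0.00031260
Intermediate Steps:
E(l) = l**2 - 19*l
1/(E(W(-7, q(0, 0*3 + f(6)))) + 3017) = 1/(-7*(-19 - 7) + 3017) = 1/(-7*(-26) + 3017) = 1/(182 + 3017) = 1/3199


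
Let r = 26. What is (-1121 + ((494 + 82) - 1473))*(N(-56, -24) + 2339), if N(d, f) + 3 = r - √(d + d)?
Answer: -4766516 + 8072*I*√7 ≈ -4.7665e+6 + 21357.0*I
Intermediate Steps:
N(d, f) = 23 - √2*√d (N(d, f) = -3 + (26 - √(d + d)) = -3 + (26 - √(2*d)) = -3 + (26 - √2*√d) = 23 - √2*√d)
(-1121 + ((494 + 82) - 1473))*(N(-56, -24) + 2339) = (-1121 + ((494 + 82) - 1473))*((23 - √2*√(-56)) + 2339) = (-1121 + (576 - 1473))*((23 - √2*2*I*√14) + 2339) = (-1121 - 897)*((23 - 4*I*√7) + 2339) = -2018*(2362 - 4*I*√7) = -4766516 + 8072*I*√7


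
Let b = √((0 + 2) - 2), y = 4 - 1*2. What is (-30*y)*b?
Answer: 0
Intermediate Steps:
y = 2 (y = 4 - 2 = 2)
b = 0 (b = √(2 - 2) = √0 = 0)
(-30*y)*b = -30*2*0 = -60*0 = 0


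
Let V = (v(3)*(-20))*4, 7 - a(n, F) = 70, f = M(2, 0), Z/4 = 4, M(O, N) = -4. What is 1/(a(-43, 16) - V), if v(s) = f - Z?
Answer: -1/1663 ≈ -0.00060132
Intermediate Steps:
Z = 16 (Z = 4*4 = 16)
f = -4
v(s) = -20 (v(s) = -4 - 1*16 = -4 - 16 = -20)
a(n, F) = -63 (a(n, F) = 7 - 1*70 = 7 - 70 = -63)
V = 1600 (V = -20*(-20)*4 = 400*4 = 1600)
1/(a(-43, 16) - V) = 1/(-63 - 1*1600) = 1/(-63 - 1600) = 1/(-1663) = -1/1663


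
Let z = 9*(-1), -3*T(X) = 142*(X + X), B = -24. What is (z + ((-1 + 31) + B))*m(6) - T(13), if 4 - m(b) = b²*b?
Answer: 5600/3 ≈ 1866.7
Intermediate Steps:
T(X) = -284*X/3 (T(X) = -142*(X + X)/3 = -142*2*X/3 = -284*X/3)
m(b) = 4 - b³ (m(b) = 4 - b²*b = 4 - b³)
z = -9
(z + ((-1 + 31) + B))*m(6) - T(13) = (-9 + ((-1 + 31) - 24))*(4 - 1*6³) - (-284)*13/3 = (-9 + (30 - 24))*(4 - 1*216) - 1*(-3692/3) = (-9 + 6)*(4 - 216) + 3692/3 = -3*(-212) + 3692/3 = 636 + 3692/3 = 5600/3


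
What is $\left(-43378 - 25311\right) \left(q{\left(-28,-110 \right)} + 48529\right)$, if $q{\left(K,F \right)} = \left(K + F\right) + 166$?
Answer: $-3335331773$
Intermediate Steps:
$q{\left(K,F \right)} = 166 + F + K$ ($q{\left(K,F \right)} = \left(F + K\right) + 166 = 166 + F + K$)
$\left(-43378 - 25311\right) \left(q{\left(-28,-110 \right)} + 48529\right) = \left(-43378 - 25311\right) \left(\left(166 - 110 - 28\right) + 48529\right) = - 68689 \left(28 + 48529\right) = \left(-68689\right) 48557 = -3335331773$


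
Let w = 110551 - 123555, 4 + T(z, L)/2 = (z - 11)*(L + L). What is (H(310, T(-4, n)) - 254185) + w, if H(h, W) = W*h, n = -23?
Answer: 158131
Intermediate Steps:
T(z, L) = -8 + 4*L*(-11 + z) (T(z, L) = -8 + 2*((z - 11)*(L + L)) = -8 + 2*((-11 + z)*(2*L)) = -8 + 2*(2*L*(-11 + z)) = -8 + 4*L*(-11 + z))
w = -13004
(H(310, T(-4, n)) - 254185) + w = ((-8 - 44*(-23) + 4*(-23)*(-4))*310 - 254185) - 13004 = ((-8 + 1012 + 368)*310 - 254185) - 13004 = (1372*310 - 254185) - 13004 = (425320 - 254185) - 13004 = 171135 - 13004 = 158131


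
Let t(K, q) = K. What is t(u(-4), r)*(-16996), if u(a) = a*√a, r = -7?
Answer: 135968*I ≈ 1.3597e+5*I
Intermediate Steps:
u(a) = a^(3/2)
t(u(-4), r)*(-16996) = (-4)^(3/2)*(-16996) = -8*I*(-16996) = 135968*I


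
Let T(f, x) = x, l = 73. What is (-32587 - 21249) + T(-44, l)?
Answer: -53763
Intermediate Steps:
(-32587 - 21249) + T(-44, l) = (-32587 - 21249) + 73 = -53836 + 73 = -53763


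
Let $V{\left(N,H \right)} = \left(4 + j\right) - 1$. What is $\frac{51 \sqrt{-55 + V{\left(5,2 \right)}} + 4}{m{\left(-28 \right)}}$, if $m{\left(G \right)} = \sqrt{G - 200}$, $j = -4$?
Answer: $\frac{17 \sqrt{798}}{19} - \frac{2 i \sqrt{57}}{57} \approx 25.275 - 0.26491 i$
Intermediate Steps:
$V{\left(N,H \right)} = -1$ ($V{\left(N,H \right)} = \left(4 - 4\right) - 1 = 0 - 1 = -1$)
$m{\left(G \right)} = \sqrt{-200 + G}$
$\frac{51 \sqrt{-55 + V{\left(5,2 \right)}} + 4}{m{\left(-28 \right)}} = \frac{51 \sqrt{-55 - 1} + 4}{\sqrt{-200 - 28}} = \frac{51 \sqrt{-56} + 4}{\sqrt{-228}} = \frac{51 \cdot 2 i \sqrt{14} + 4}{2 i \sqrt{57}} = \left(102 i \sqrt{14} + 4\right) \left(- \frac{i \sqrt{57}}{114}\right) = \left(4 + 102 i \sqrt{14}\right) \left(- \frac{i \sqrt{57}}{114}\right) = - \frac{i \sqrt{57} \left(4 + 102 i \sqrt{14}\right)}{114}$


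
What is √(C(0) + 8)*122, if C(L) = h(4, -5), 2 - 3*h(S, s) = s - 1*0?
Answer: 122*√93/3 ≈ 392.18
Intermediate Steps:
h(S, s) = ⅔ - s/3 (h(S, s) = ⅔ - (s - 1*0)/3 = ⅔ - (s + 0)/3 = ⅔ - s/3)
C(L) = 7/3 (C(L) = ⅔ - ⅓*(-5) = ⅔ + 5/3 = 7/3)
√(C(0) + 8)*122 = √(7/3 + 8)*122 = √(31/3)*122 = (√93/3)*122 = 122*√93/3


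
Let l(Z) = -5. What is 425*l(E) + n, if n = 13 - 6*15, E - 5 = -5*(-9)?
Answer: -2202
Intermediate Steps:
E = 50 (E = 5 - 5*(-9) = 5 + 45 = 50)
n = -77 (n = 13 - 90 = -77)
425*l(E) + n = 425*(-5) - 77 = -2125 - 77 = -2202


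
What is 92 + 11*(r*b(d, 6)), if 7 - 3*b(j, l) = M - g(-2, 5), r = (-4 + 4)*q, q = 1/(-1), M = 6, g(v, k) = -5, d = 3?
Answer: 92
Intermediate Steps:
q = -1
r = 0 (r = (-4 + 4)*(-1) = 0*(-1) = 0)
b(j, l) = -4/3 (b(j, l) = 7/3 - (6 - 1*(-5))/3 = 7/3 - (6 + 5)/3 = 7/3 - ⅓*11 = 7/3 - 11/3 = -4/3)
92 + 11*(r*b(d, 6)) = 92 + 11*(0*(-4/3)) = 92 + 11*0 = 92 + 0 = 92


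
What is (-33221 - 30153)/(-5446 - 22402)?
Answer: 31687/13924 ≈ 2.2757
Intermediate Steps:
(-33221 - 30153)/(-5446 - 22402) = -63374/(-27848) = -63374*(-1/27848) = 31687/13924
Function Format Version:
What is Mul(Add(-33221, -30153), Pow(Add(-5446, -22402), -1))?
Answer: Rational(31687, 13924) ≈ 2.2757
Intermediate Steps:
Mul(Add(-33221, -30153), Pow(Add(-5446, -22402), -1)) = Mul(-63374, Pow(-27848, -1)) = Mul(-63374, Rational(-1, 27848)) = Rational(31687, 13924)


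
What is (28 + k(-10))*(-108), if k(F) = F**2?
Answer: -13824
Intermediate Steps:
(28 + k(-10))*(-108) = (28 + (-10)**2)*(-108) = (28 + 100)*(-108) = 128*(-108) = -13824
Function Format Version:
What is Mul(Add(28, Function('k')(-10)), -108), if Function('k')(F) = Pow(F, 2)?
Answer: -13824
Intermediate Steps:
Mul(Add(28, Function('k')(-10)), -108) = Mul(Add(28, Pow(-10, 2)), -108) = Mul(Add(28, 100), -108) = Mul(128, -108) = -13824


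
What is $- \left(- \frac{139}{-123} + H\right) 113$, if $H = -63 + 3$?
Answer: $\frac{818233}{123} \approx 6652.3$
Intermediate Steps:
$H = -60$
$- \left(- \frac{139}{-123} + H\right) 113 = - \left(- \frac{139}{-123} - 60\right) 113 = - \left(\left(-139\right) \left(- \frac{1}{123}\right) - 60\right) 113 = - \left(\frac{139}{123} - 60\right) 113 = - \frac{\left(-7241\right) 113}{123} = \left(-1\right) \left(- \frac{818233}{123}\right) = \frac{818233}{123}$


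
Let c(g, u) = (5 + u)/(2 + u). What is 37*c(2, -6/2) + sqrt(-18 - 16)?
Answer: -74 + I*sqrt(34) ≈ -74.0 + 5.831*I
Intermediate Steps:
c(g, u) = (5 + u)/(2 + u)
37*c(2, -6/2) + sqrt(-18 - 16) = 37*((5 - 6/2)/(2 - 6/2)) + sqrt(-18 - 16) = 37*((5 - 6*1/2)/(2 - 6*1/2)) + sqrt(-34) = 37*((5 - 3)/(2 - 3)) + I*sqrt(34) = 37*(2/(-1)) + I*sqrt(34) = 37*(-1*2) + I*sqrt(34) = 37*(-2) + I*sqrt(34) = -74 + I*sqrt(34)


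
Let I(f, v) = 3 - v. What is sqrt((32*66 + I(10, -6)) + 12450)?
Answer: 3*sqrt(1619) ≈ 120.71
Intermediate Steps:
sqrt((32*66 + I(10, -6)) + 12450) = sqrt((32*66 + (3 - 1*(-6))) + 12450) = sqrt((2112 + (3 + 6)) + 12450) = sqrt((2112 + 9) + 12450) = sqrt(2121 + 12450) = sqrt(14571) = 3*sqrt(1619)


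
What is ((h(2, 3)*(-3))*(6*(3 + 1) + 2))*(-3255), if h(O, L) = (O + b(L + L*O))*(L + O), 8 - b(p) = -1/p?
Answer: 12835550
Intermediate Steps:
b(p) = 8 + 1/p (b(p) = 8 - (-1)/p = 8 + 1/p)
h(O, L) = (L + O)*(8 + O + 1/(L + L*O)) (h(O, L) = (O + (8 + 1/(L + L*O)))*(L + O) = (8 + O + 1/(L + L*O))*(L + O) = (L + O)*(8 + O + 1/(L + L*O)))
((h(2, 3)*(-3))*(6*(3 + 1) + 2))*(-3255) = ((((3*(1 + 8*3*(1 + 2)) + 2*(1 + 8*3*(1 + 2)) + 3*2*(1 + 2)*(3 + 2))/(3*(1 + 2)))*(-3))*(6*(3 + 1) + 2))*(-3255) = ((((⅓)*(3*(1 + 8*3*3) + 2*(1 + 8*3*3) + 3*2*3*5)/3)*(-3))*(6*4 + 2))*(-3255) = ((((⅓)*(⅓)*(3*(1 + 72) + 2*(1 + 72) + 90))*(-3))*(24 + 2))*(-3255) = ((((⅓)*(⅓)*(3*73 + 2*73 + 90))*(-3))*26)*(-3255) = ((((⅓)*(⅓)*(219 + 146 + 90))*(-3))*26)*(-3255) = ((((⅓)*(⅓)*455)*(-3))*26)*(-3255) = (((455/9)*(-3))*26)*(-3255) = -455/3*26*(-3255) = -11830/3*(-3255) = 12835550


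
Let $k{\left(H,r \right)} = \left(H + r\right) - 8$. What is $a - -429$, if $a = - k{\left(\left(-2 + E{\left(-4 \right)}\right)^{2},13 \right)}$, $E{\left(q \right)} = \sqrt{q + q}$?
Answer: $428 + 8 i \sqrt{2} \approx 428.0 + 11.314 i$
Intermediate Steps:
$E{\left(q \right)} = \sqrt{2} \sqrt{q}$ ($E{\left(q \right)} = \sqrt{2 q} = \sqrt{2} \sqrt{q}$)
$k{\left(H,r \right)} = -8 + H + r$
$a = -5 - \left(-2 + 2 i \sqrt{2}\right)^{2}$ ($a = - (-8 + \left(-2 + \sqrt{2} \sqrt{-4}\right)^{2} + 13) = - (-8 + \left(-2 + \sqrt{2} \cdot 2 i\right)^{2} + 13) = - (-8 + \left(-2 + 2 i \sqrt{2}\right)^{2} + 13) = - (5 + \left(-2 + 2 i \sqrt{2}\right)^{2}) = -5 - \left(-2 + 2 i \sqrt{2}\right)^{2} \approx -1.0 + 11.314 i$)
$a - -429 = \left(-1 + 8 i \sqrt{2}\right) - -429 = \left(-1 + 8 i \sqrt{2}\right) + 429 = 428 + 8 i \sqrt{2}$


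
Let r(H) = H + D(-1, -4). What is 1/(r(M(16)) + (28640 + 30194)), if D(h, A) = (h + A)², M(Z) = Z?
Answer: 1/58875 ≈ 1.6985e-5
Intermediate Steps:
D(h, A) = (A + h)²
r(H) = 25 + H (r(H) = H + (-4 - 1)² = H + (-5)² = H + 25 = 25 + H)
1/(r(M(16)) + (28640 + 30194)) = 1/((25 + 16) + (28640 + 30194)) = 1/(41 + 58834) = 1/58875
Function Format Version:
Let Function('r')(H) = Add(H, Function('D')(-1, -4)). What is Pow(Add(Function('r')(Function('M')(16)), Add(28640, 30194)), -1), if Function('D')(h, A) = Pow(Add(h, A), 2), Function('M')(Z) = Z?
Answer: Rational(1, 58875) ≈ 1.6985e-5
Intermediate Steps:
Function('D')(h, A) = Pow(Add(A, h), 2)
Function('r')(H) = Add(25, H) (Function('r')(H) = Add(H, Pow(Add(-4, -1), 2)) = Add(H, Pow(-5, 2)) = Add(H, 25) = Add(25, H))
Pow(Add(Function('r')(Function('M')(16)), Add(28640, 30194)), -1) = Pow(Add(Add(25, 16), Add(28640, 30194)), -1) = Pow(Add(41, 58834), -1) = Pow(58875, -1) = Rational(1, 58875)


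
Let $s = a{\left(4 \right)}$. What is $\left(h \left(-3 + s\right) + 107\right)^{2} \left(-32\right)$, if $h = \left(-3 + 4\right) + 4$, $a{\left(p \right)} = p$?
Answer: $-401408$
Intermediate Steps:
$s = 4$
$h = 5$ ($h = 1 + 4 = 5$)
$\left(h \left(-3 + s\right) + 107\right)^{2} \left(-32\right) = \left(5 \left(-3 + 4\right) + 107\right)^{2} \left(-32\right) = \left(5 \cdot 1 + 107\right)^{2} \left(-32\right) = \left(5 + 107\right)^{2} \left(-32\right) = 112^{2} \left(-32\right) = 12544 \left(-32\right) = -401408$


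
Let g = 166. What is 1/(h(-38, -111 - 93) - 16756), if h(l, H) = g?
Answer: -1/16590 ≈ -6.0277e-5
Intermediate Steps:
h(l, H) = 166
1/(h(-38, -111 - 93) - 16756) = 1/(166 - 16756) = 1/(-16590) = -1/16590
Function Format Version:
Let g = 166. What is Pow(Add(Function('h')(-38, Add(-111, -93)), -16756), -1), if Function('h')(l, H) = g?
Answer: Rational(-1, 16590) ≈ -6.0277e-5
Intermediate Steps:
Function('h')(l, H) = 166
Pow(Add(Function('h')(-38, Add(-111, -93)), -16756), -1) = Pow(Add(166, -16756), -1) = Pow(-16590, -1) = Rational(-1, 16590)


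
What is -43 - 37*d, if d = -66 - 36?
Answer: 3731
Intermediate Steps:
d = -102
-43 - 37*d = -43 - 37*(-102) = -43 + 3774 = 3731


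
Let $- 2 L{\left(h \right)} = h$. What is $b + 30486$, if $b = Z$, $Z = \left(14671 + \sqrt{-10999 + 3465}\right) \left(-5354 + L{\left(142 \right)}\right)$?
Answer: $-79559689 - 5425 i \sqrt{7534} \approx -7.956 \cdot 10^{7} - 4.7088 \cdot 10^{5} i$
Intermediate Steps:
$L{\left(h \right)} = - \frac{h}{2}$
$Z = -79590175 - 5425 i \sqrt{7534}$ ($Z = \left(14671 + \sqrt{-10999 + 3465}\right) \left(-5354 - 71\right) = \left(14671 + \sqrt{-7534}\right) \left(-5354 - 71\right) = \left(14671 + i \sqrt{7534}\right) \left(-5425\right) = -79590175 - 5425 i \sqrt{7534} \approx -7.959 \cdot 10^{7} - 4.7088 \cdot 10^{5} i$)
$b = -79590175 - 5425 i \sqrt{7534} \approx -7.959 \cdot 10^{7} - 4.7088 \cdot 10^{5} i$
$b + 30486 = \left(-79590175 - 5425 i \sqrt{7534}\right) + 30486 = -79559689 - 5425 i \sqrt{7534}$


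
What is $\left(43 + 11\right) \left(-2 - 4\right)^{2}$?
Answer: $1944$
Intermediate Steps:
$\left(43 + 11\right) \left(-2 - 4\right)^{2} = 54 \left(-6\right)^{2} = 54 \cdot 36 = 1944$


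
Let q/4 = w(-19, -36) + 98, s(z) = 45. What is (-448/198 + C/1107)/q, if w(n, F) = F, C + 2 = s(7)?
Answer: -27079/3019896 ≈ -0.0089669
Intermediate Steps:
C = 43 (C = -2 + 45 = 43)
q = 248 (q = 4*(-36 + 98) = 4*62 = 248)
(-448/198 + C/1107)/q = (-448/198 + 43/1107)/248 = (-448*1/198 + 43*(1/1107))*(1/248) = (-224/99 + 43/1107)*(1/248) = -27079/12177*1/248 = -27079/3019896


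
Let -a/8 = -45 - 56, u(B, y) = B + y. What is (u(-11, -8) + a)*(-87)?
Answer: -68643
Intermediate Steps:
a = 808 (a = -8*(-45 - 56) = -8*(-101) = 808)
(u(-11, -8) + a)*(-87) = ((-11 - 8) + 808)*(-87) = (-19 + 808)*(-87) = 789*(-87) = -68643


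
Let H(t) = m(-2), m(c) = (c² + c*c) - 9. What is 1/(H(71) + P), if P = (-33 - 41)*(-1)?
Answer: 1/73 ≈ 0.013699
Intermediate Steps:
m(c) = -9 + 2*c² (m(c) = (c² + c²) - 9 = 2*c² - 9 = -9 + 2*c²)
P = 74 (P = -74*(-1) = 74)
H(t) = -1 (H(t) = -9 + 2*(-2)² = -9 + 2*4 = -9 + 8 = -1)
1/(H(71) + P) = 1/(-1 + 74) = 1/73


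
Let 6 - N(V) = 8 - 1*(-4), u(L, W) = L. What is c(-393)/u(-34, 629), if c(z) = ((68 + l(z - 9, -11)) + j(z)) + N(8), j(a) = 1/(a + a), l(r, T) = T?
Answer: -40085/26724 ≈ -1.5000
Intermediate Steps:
N(V) = -6 (N(V) = 6 - (8 - 1*(-4)) = 6 - (8 + 4) = 6 - 1*12 = 6 - 12 = -6)
j(a) = 1/(2*a)
c(z) = 51 + 1/(2*z) (c(z) = ((68 - 11) + 1/(2*z)) - 6 = (57 + 1/(2*z)) - 6 = 51 + 1/(2*z))
c(-393)/u(-34, 629) = (51 + (½)/(-393))/(-34) = (51 + (½)*(-1/393))*(-1/34) = (51 - 1/786)*(-1/34) = (40085/786)*(-1/34) = -40085/26724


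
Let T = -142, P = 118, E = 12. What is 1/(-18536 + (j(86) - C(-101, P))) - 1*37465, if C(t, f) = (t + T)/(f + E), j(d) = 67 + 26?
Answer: -89816605485/2397347 ≈ -37465.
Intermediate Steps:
j(d) = 93
C(t, f) = (-142 + t)/(12 + f) (C(t, f) = (t - 142)/(f + 12) = (-142 + t)/(12 + f))
1/(-18536 + (j(86) - C(-101, P))) - 1*37465 = 1/(-18536 + (93 - (-142 - 101)/(12 + 118))) - 1*37465 = 1/(-18536 + (93 - (-243)/130)) - 37465 = 1/(-18536 + (93 - 1*(-243/130))) - 37465 = 1/(-18536 + (93 + 243/130)) - 37465 = 1/(-18536 + 12333/130) - 37465 = 1/(-2397347/130) - 37465 = -130/2397347 - 37465 = -89816605485/2397347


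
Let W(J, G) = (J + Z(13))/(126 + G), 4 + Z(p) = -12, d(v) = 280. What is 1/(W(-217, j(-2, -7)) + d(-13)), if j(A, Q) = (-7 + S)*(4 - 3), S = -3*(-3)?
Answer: 128/35607 ≈ 0.0035948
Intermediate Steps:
S = 9
Z(p) = -16 (Z(p) = -4 - 12 = -16)
j(A, Q) = 2 (j(A, Q) = (-7 + 9)*(4 - 3) = 2*1 = 2)
W(J, G) = (-16 + J)/(126 + G) (W(J, G) = (J - 16)/(126 + G) = (-16 + J)/(126 + G))
1/(W(-217, j(-2, -7)) + d(-13)) = 1/((-16 - 217)/(126 + 2) + 280) = 1/(-233/128 + 280) = 1/(35607/128) = 128/35607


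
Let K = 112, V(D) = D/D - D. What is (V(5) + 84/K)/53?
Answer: -13/212 ≈ -0.061321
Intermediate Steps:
V(D) = 1 - D
(V(5) + 84/K)/53 = ((1 - 1*5) + 84/112)/53 = ((1 - 5) + 84*(1/112))/53 = (-4 + ¾)/53 = (1/53)*(-13/4) = -13/212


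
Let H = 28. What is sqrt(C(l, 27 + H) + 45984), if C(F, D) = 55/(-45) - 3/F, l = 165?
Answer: sqrt(1251880630)/165 ≈ 214.44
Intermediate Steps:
C(F, D) = -11/9 - 3/F (C(F, D) = 55*(-1/45) - 3/F = -11/9 - 3/F)
sqrt(C(l, 27 + H) + 45984) = sqrt((-11/9 - 3/165) + 45984) = sqrt((-11/9 - 3*1/165) + 45984) = sqrt((-11/9 - 1/55) + 45984) = sqrt(-614/495 + 45984) = sqrt(22761466/495) = sqrt(1251880630)/165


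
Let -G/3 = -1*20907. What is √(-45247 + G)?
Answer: √17474 ≈ 132.19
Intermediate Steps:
G = 62721 (G = -(-3)*20907 = -3*(-20907) = 62721)
√(-45247 + G) = √(-45247 + 62721) = √17474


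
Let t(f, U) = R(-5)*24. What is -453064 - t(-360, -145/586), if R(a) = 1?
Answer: -453088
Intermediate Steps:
t(f, U) = 24 (t(f, U) = 1*24 = 24)
-453064 - t(-360, -145/586) = -453064 - 1*24 = -453064 - 24 = -453088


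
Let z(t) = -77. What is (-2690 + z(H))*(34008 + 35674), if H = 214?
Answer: -192810094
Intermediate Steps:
(-2690 + z(H))*(34008 + 35674) = (-2690 - 77)*(34008 + 35674) = -2767*69682 = -192810094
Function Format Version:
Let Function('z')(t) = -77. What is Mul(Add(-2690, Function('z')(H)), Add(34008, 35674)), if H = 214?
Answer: -192810094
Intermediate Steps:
Mul(Add(-2690, Function('z')(H)), Add(34008, 35674)) = Mul(Add(-2690, -77), Add(34008, 35674)) = Mul(-2767, 69682) = -192810094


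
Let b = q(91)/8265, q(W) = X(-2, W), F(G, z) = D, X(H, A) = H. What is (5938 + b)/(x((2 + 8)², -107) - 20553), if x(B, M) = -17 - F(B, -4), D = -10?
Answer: -3067348/10620525 ≈ -0.28881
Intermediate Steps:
F(G, z) = -10
x(B, M) = -7 (x(B, M) = -17 - 1*(-10) = -17 + 10 = -7)
q(W) = -2
b = -2/8265 ≈ -0.00024198
(5938 + b)/(x((2 + 8)², -107) - 20553) = (5938 - 2/8265)/(-7 - 20553) = (49077568/8265)/(-20560) = (49077568/8265)*(-1/20560) = -3067348/10620525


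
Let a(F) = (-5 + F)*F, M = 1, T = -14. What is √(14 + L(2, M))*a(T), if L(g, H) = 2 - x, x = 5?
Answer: 266*√11 ≈ 882.22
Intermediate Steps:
L(g, H) = -3 (L(g, H) = 2 - 1*5 = 2 - 5 = -3)
a(F) = F*(-5 + F)
√(14 + L(2, M))*a(T) = √(14 - 3)*(-14*(-5 - 14)) = √11*(-14*(-19)) = √11*266 = 266*√11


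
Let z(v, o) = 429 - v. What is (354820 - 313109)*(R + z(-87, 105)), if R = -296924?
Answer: -12363474088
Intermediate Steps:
(354820 - 313109)*(R + z(-87, 105)) = (354820 - 313109)*(-296924 + (429 - 1*(-87))) = 41711*(-296924 + (429 + 87)) = 41711*(-296924 + 516) = 41711*(-296408) = -12363474088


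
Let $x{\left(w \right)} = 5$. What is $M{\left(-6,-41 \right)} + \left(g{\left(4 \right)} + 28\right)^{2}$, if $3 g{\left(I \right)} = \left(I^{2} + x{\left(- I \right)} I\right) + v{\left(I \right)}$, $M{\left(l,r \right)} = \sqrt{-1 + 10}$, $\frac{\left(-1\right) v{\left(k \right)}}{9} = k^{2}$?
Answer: $67$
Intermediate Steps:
$v{\left(k \right)} = - 9 k^{2}$
$M{\left(l,r \right)} = 3$ ($M{\left(l,r \right)} = \sqrt{9} = 3$)
$g{\left(I \right)} = - \frac{8 I^{2}}{3} + \frac{5 I}{3}$ ($g{\left(I \right)} = \frac{\left(I^{2} + 5 I\right) - 9 I^{2}}{3} = \frac{- 8 I^{2} + 5 I}{3} = - \frac{8 I^{2}}{3} + \frac{5 I}{3}$)
$M{\left(-6,-41 \right)} + \left(g{\left(4 \right)} + 28\right)^{2} = 3 + \left(\frac{1}{3} \cdot 4 \left(5 - 32\right) + 28\right)^{2} = 3 + \left(\frac{1}{3} \cdot 4 \left(-27\right) + 28\right)^{2} = 3 + \left(-36 + 28\right)^{2} = 3 + \left(-8\right)^{2} = 3 + 64 = 67$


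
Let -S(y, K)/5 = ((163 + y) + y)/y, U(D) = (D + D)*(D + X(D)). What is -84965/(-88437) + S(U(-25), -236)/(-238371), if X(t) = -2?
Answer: 260410239961/271039064490 ≈ 0.96078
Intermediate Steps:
U(D) = 2*D*(-2 + D) (U(D) = (D + D)*(D - 2) = (2*D)*(-2 + D) = 2*D*(-2 + D))
S(y, K) = -5*(163 + 2*y)/y (S(y, K) = -5*((163 + y) + y)/y = -5*(163 + 2*y)/y)
-84965/(-88437) + S(U(-25), -236)/(-238371) = -84965/(-88437) + (-10 - 815*(-1/(50*(-2 - 25))))/(-238371) = -84965*(-1/88437) + (-10 - 815/(2*(-25)*(-27)))*(-1/238371) = 84965/88437 + (-10 - 815/1350)*(-1/238371) = 84965/88437 + (-10 - 815*1/1350)*(-1/238371) = 84965/88437 + (-10 - 163/270)*(-1/238371) = 84965/88437 - 2863/270*(-1/238371) = 84965/88437 + 409/9194310 = 260410239961/271039064490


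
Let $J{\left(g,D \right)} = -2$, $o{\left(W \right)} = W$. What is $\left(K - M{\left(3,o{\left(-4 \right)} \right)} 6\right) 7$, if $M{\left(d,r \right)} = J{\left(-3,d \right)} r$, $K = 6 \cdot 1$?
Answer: $-294$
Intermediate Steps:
$K = 6$
$M{\left(d,r \right)} = - 2 r$
$\left(K - M{\left(3,o{\left(-4 \right)} \right)} 6\right) 7 = \left(6 - \left(-2\right) \left(-4\right) 6\right) 7 = \left(6 - 8 \cdot 6\right) 7 = \left(6 - 48\right) 7 = \left(-42\right) 7 = -294$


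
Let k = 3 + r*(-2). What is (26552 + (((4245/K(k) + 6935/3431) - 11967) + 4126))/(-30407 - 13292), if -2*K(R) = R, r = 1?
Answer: -480482/2053853 ≈ -0.23394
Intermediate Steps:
k = 1 (k = 3 + 1*(-2) = 3 - 2 = 1)
K(R) = -R/2
(26552 + (((4245/K(k) + 6935/3431) - 11967) + 4126))/(-30407 - 13292) = (26552 + (((4245/((-½*1)) + 6935/3431) - 11967) + 4126))/(-30407 - 13292) = (26552 + (((4245/(-½) + 6935*(1/3431)) - 11967) + 4126))/(-43699) = (26552 + (((4245*(-2) + 95/47) - 11967) + 4126))*(-1/43699) = (26552 + (((-8490 + 95/47) - 11967) + 4126))*(-1/43699) = (26552 + ((-398935/47 - 11967) + 4126))*(-1/43699) = (26552 + (-961384/47 + 4126))*(-1/43699) = (26552 - 767462/47)*(-1/43699) = (480482/47)*(-1/43699) = -480482/2053853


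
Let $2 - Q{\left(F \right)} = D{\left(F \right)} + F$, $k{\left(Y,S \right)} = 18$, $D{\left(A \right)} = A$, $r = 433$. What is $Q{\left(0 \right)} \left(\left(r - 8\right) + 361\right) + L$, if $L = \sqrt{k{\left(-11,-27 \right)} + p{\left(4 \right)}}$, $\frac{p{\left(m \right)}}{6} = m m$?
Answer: $1572 + \sqrt{114} \approx 1582.7$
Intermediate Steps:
$p{\left(m \right)} = 6 m^{2}$ ($p{\left(m \right)} = 6 m m = 6 m^{2}$)
$Q{\left(F \right)} = 2 - 2 F$ ($Q{\left(F \right)} = 2 - \left(F + F\right) = 2 - 2 F$)
$L = \sqrt{114}$ ($L = \sqrt{18 + 6 \cdot 4^{2}} = \sqrt{18 + 6 \cdot 16} = \sqrt{18 + 96} = \sqrt{114} \approx 10.677$)
$Q{\left(0 \right)} \left(\left(r - 8\right) + 361\right) + L = \left(2 - 0\right) \left(\left(433 - 8\right) + 361\right) + \sqrt{114} = \left(2 + 0\right) \left(425 + 361\right) + \sqrt{114} = 2 \cdot 786 + \sqrt{114} = 1572 + \sqrt{114}$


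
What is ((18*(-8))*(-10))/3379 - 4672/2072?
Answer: -1600376/875161 ≈ -1.8287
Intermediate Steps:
((18*(-8))*(-10))/3379 - 4672/2072 = -144*(-10)*(1/3379) - 4672*1/2072 = 1440*(1/3379) - 584/259 = 1440/3379 - 584/259 = -1600376/875161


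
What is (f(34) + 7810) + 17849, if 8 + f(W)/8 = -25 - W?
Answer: 25123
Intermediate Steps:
f(W) = -264 - 8*W (f(W) = -64 + 8*(-25 - W) = -64 + (-200 - 8*W) = -264 - 8*W)
(f(34) + 7810) + 17849 = ((-264 - 8*34) + 7810) + 17849 = ((-264 - 272) + 7810) + 17849 = (-536 + 7810) + 17849 = 7274 + 17849 = 25123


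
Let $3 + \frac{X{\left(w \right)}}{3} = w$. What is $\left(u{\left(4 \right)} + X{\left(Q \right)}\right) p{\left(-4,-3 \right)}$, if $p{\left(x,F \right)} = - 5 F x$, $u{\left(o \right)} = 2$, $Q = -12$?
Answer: $2580$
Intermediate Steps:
$X{\left(w \right)} = -9 + 3 w$
$p{\left(x,F \right)} = - 5 F x$
$\left(u{\left(4 \right)} + X{\left(Q \right)}\right) p{\left(-4,-3 \right)} = \left(2 + \left(-9 + 3 \left(-12\right)\right)\right) \left(\left(-5\right) \left(-3\right) \left(-4\right)\right) = \left(2 - 45\right) \left(-60\right) = \left(-43\right) \left(-60\right) = 2580$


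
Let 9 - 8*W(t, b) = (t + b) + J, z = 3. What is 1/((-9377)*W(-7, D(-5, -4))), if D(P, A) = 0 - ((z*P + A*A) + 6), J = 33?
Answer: 4/46885 ≈ 8.5315e-5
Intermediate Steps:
D(P, A) = -6 - A**2 - 3*P (D(P, A) = 0 - ((3*P + A*A) + 6) = 0 - ((3*P + A**2) + 6) = 0 - ((A**2 + 3*P) + 6) = 0 - (6 + A**2 + 3*P) = 0 + (-6 - A**2 - 3*P) = -6 - A**2 - 3*P)
W(t, b) = -3 - b/8 - t/8 (W(t, b) = 9/8 - ((t + b) + 33)/8 = 9/8 - ((b + t) + 33)/8 = 9/8 - (33 + b + t)/8 = 9/8 + (-33/8 - b/8 - t/8) = -3 - b/8 - t/8)
1/((-9377)*W(-7, D(-5, -4))) = 1/((-9377)*(-3 - (-6 - 1*(-4)**2 - 3*(-5))/8 - 1/8*(-7))) = -1/(9377*(-3 - (-6 - 1*16 + 15)/8 + 7/8)) = -1/(9377*(-3 - (-6 - 16 + 15)/8 + 7/8)) = -1/(9377*(-3 - 1/8*(-7) + 7/8)) = -1/(9377*(-3 + 7/8 + 7/8)) = -1/(9377*(-5/4)) = -1/9377*(-4/5) = 4/46885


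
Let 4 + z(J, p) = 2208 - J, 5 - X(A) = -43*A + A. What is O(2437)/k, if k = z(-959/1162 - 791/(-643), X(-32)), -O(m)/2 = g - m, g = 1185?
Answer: 267271952/235207337 ≈ 1.1363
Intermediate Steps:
O(m) = -2370 + 2*m (O(m) = -2*(1185 - m) = -2370 + 2*m)
X(A) = 5 + 42*A (X(A) = 5 - (-43*A + A) = 5 - (-42)*A = 5 + 42*A)
z(J, p) = 2204 - J (z(J, p) = -4 + (2208 - J) = 2204 - J)
k = 235207337/106738 (k = 2204 - (-959/1162 - 791/(-643)) = 2204 - (-959*1/1162 - 791*(-1/643)) = 2204 - (-137/166 + 791/643) = 2204 - 1*43215/106738 = 2204 - 43215/106738 = 235207337/106738 ≈ 2203.6)
O(2437)/k = (-2370 + 2*2437)/(235207337/106738) = (-2370 + 4874)*(106738/235207337) = 2504*(106738/235207337) = 267271952/235207337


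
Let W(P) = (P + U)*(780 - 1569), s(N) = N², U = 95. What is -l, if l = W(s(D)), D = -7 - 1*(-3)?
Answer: 87579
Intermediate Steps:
D = -4 (D = -7 + 3 = -4)
W(P) = -74955 - 789*P (W(P) = (P + 95)*(780 - 1569) = (95 + P)*(-789) = -74955 - 789*P)
l = -87579 (l = -74955 - 789*(-4)² = -74955 - 789*16 = -74955 - 12624 = -87579)
-l = -1*(-87579) = 87579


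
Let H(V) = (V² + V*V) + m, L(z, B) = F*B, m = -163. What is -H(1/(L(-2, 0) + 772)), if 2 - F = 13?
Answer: 48572695/297992 ≈ 163.00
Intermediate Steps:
F = -11 (F = 2 - 1*13 = 2 - 13 = -11)
L(z, B) = -11*B
H(V) = -163 + 2*V² (H(V) = (V² + V*V) - 163 = (V² + V²) - 163 = 2*V² - 163 = -163 + 2*V²)
-H(1/(L(-2, 0) + 772)) = -(-163 + 2*(1/(-11*0 + 772))²) = -(-163 + 2*(1/(0 + 772))²) = -(-163 + 2*(1/772)²) = -(-163 + 2*(1/595984)) = -(-163 + 1/297992) = -1*(-48572695/297992) = 48572695/297992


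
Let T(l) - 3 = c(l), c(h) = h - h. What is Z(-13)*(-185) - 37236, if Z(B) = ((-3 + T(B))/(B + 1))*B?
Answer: -37236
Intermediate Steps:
c(h) = 0
T(l) = 3 (T(l) = 3 + 0 = 3)
Z(B) = 0 (Z(B) = ((-3 + 3)/(B + 1))*B = (0/(1 + B))*B = 0*B = 0)
Z(-13)*(-185) - 37236 = 0*(-185) - 37236 = 0 - 37236 = -37236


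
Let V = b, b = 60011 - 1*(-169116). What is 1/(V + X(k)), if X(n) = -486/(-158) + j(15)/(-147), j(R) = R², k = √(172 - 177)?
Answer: 3871/886956599 ≈ 4.3644e-6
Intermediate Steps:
k = I*√5 (k = √(-5) = I*√5 ≈ 2.2361*I)
b = 229127 (b = 60011 + 169116 = 229127)
V = 229127
X(n) = 5982/3871 (X(n) = -486/(-158) + 15²/(-147) = -486*(-1/158) + 225*(-1/147) = 243/79 - 75/49 = 5982/3871)
1/(V + X(k)) = 1/(229127 + 5982/3871) = 1/(886956599/3871) = 3871/886956599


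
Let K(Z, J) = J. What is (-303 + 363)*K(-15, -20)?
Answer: -1200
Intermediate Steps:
(-303 + 363)*K(-15, -20) = (-303 + 363)*(-20) = 60*(-20) = -1200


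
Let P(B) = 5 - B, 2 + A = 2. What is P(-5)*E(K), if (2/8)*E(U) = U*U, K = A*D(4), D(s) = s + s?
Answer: 0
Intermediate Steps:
A = 0 (A = -2 + 2 = 0)
D(s) = 2*s
K = 0 (K = 0*(2*4) = 0*8 = 0)
E(U) = 4*U**2 (E(U) = 4*(U*U) = 4*U**2)
P(-5)*E(K) = (5 - 1*(-5))*(4*0**2) = (5 + 5)*(4*0) = 10*0 = 0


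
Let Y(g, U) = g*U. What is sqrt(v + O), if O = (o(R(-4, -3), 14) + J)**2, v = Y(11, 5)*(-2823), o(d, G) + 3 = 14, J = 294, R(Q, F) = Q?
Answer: 4*I*sqrt(3890) ≈ 249.48*I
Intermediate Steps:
Y(g, U) = U*g
o(d, G) = 11 (o(d, G) = -3 + 14 = 11)
v = -155265 (v = (5*11)*(-2823) = 55*(-2823) = -155265)
O = 93025 (O = (11 + 294)**2 = 305**2 = 93025)
sqrt(v + O) = sqrt(-155265 + 93025) = sqrt(-62240) = 4*I*sqrt(3890)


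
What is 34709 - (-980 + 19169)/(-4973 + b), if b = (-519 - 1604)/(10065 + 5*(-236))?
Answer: 170428456213/4909692 ≈ 34713.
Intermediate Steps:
b = -2123/8885 (b = -2123/(10065 - 1180) = -2123/8885 ≈ -0.23894)
34709 - (-980 + 19169)/(-4973 + b) = 34709 - (-980 + 19169)/(-4973 - 2123/8885) = 34709 - 18189/(-44187228/8885) = 34709 - 18189*(-8885)/44187228 = 34709 - 1*(-17956585/4909692) = 34709 + 17956585/4909692 = 170428456213/4909692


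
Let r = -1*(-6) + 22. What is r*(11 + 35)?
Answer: 1288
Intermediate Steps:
r = 28 (r = 6 + 22 = 28)
r*(11 + 35) = 28*(11 + 35) = 28*46 = 1288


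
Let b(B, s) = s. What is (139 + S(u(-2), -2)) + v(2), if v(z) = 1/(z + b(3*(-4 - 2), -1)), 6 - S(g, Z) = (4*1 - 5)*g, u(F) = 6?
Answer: 152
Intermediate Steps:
S(g, Z) = 6 + g (S(g, Z) = 6 - (4*1 - 5)*g = 6 - (4 - 5)*g = 6 - (-1)*g = 6 + g)
v(z) = 1/(-1 + z) (v(z) = 1/(z - 1) = 1/(-1 + z))
(139 + S(u(-2), -2)) + v(2) = (139 + (6 + 6)) + 1/(-1 + 2) = (139 + 12) + 1/1 = 151 + 1 = 152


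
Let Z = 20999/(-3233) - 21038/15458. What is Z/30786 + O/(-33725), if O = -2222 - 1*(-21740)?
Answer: -7510676363961193/12971919342463725 ≈ -0.57899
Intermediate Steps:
O = 19518 (O = -2222 + 21740 = 19518)
Z = -196309198/24987857 (Z = 20999*(-1/3233) - 21038*1/15458 = -20999/3233 - 10519/7729 = -196309198/24987857 ≈ -7.8562)
Z/30786 + O/(-33725) = -196309198/24987857/30786 + 19518/(-33725) = -196309198/24987857*1/30786 + 19518*(-1/33725) = -98154599/384638082801 - 19518/33725 = -7510676363961193/12971919342463725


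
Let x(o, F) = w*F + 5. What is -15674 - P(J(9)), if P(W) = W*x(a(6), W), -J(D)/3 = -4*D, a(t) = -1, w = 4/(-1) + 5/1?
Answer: -27878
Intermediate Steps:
w = 1 (w = 4*(-1) + 5*1 = -4 + 5 = 1)
x(o, F) = 5 + F (x(o, F) = 1*F + 5 = F + 5 = 5 + F)
J(D) = 12*D (J(D) = -(-12)*D = 12*D)
P(W) = W*(5 + W)
-15674 - P(J(9)) = -15674 - 12*9*(5 + 12*9) = -15674 - 108*(5 + 108) = -15674 - 108*113 = -15674 - 1*12204 = -15674 - 12204 = -27878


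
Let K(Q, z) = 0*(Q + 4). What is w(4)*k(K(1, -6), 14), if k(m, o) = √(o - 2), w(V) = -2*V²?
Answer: -64*√3 ≈ -110.85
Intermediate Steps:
K(Q, z) = 0 (K(Q, z) = 0*(4 + Q) = 0)
k(m, o) = √(-2 + o)
w(4)*k(K(1, -6), 14) = (-2*4²)*√(-2 + 14) = (-2*16)*√12 = -64*√3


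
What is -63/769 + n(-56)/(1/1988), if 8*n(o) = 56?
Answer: 10701341/769 ≈ 13916.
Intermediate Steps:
n(o) = 7 (n(o) = (⅛)*56 = 7)
-63/769 + n(-56)/(1/1988) = -63/769 + 7/(1/1988) = -63*1/769 + 7/(1/1988) = -63/769 + 7*1988 = -63/769 + 13916 = 10701341/769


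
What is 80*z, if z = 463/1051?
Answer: 37040/1051 ≈ 35.243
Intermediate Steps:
z = 463/1051 (z = 463*(1/1051) = 463/1051 ≈ 0.44053)
80*z = 80*(463/1051) = 37040/1051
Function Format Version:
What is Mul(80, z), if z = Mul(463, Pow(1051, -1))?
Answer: Rational(37040, 1051) ≈ 35.243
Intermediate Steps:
z = Rational(463, 1051) (z = Mul(463, Rational(1, 1051)) = Rational(463, 1051) ≈ 0.44053)
Mul(80, z) = Mul(80, Rational(463, 1051)) = Rational(37040, 1051)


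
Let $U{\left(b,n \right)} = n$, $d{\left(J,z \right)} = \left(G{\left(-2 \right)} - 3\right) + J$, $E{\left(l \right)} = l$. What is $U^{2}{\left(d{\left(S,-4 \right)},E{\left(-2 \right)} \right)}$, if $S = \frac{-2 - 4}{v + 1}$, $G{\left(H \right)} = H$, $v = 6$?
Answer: $4$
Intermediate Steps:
$S = - \frac{6}{7}$ ($S = \frac{-2 - 4}{6 + 1} = - \frac{6}{7} \approx -0.85714$)
$d{\left(J,z \right)} = -5 + J$ ($d{\left(J,z \right)} = \left(-2 - 3\right) + J = -5 + J$)
$U^{2}{\left(d{\left(S,-4 \right)},E{\left(-2 \right)} \right)} = \left(-2\right)^{2} = 4$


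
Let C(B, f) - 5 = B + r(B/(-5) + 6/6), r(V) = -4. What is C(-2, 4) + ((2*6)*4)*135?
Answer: 6479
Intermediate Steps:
C(B, f) = 1 + B (C(B, f) = 5 + (B - 4) = 5 + (-4 + B) = 1 + B)
C(-2, 4) + ((2*6)*4)*135 = (1 - 2) + ((2*6)*4)*135 = -1 + (12*4)*135 = -1 + 48*135 = -1 + 6480 = 6479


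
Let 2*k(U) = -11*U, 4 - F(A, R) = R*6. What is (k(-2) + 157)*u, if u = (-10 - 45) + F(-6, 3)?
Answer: -11592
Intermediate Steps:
F(A, R) = 4 - 6*R (F(A, R) = 4 - R*6 = 4 - 6*R)
k(U) = -11*U/2 (k(U) = (-11*U)/2 = -11*U/2)
u = -69 (u = (-10 - 45) + (4 - 6*3) = -55 + (4 - 18) = -55 - 14 = -69)
(k(-2) + 157)*u = (-11/2*(-2) + 157)*(-69) = (11 + 157)*(-69) = 168*(-69) = -11592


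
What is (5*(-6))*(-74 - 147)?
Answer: 6630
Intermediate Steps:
(5*(-6))*(-74 - 147) = -30*(-221) = 6630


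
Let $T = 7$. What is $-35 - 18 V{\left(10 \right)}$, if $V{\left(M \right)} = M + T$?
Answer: $-341$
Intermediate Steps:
$V{\left(M \right)} = 7 + M$ ($V{\left(M \right)} = M + 7 = 7 + M$)
$-35 - 18 V{\left(10 \right)} = -35 - 18 \left(7 + 10\right) = -35 - 306 = -341$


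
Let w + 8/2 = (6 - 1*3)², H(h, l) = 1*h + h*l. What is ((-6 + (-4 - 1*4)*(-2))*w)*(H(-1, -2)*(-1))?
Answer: -50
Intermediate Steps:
H(h, l) = h + h*l
w = 5 (w = -4 + (6 - 1*3)² = -4 + (6 - 3)² = -4 + 3² = -4 + 9 = 5)
((-6 + (-4 - 1*4)*(-2))*w)*(H(-1, -2)*(-1)) = ((-6 + (-4 - 1*4)*(-2))*5)*(-(1 - 2)*(-1)) = ((-6 + (-4 - 4)*(-2))*5)*(-1*(-1)*(-1)) = ((-6 - 8*(-2))*5)*(1*(-1)) = ((-6 + 16)*5)*(-1) = (10*5)*(-1) = 50*(-1) = -50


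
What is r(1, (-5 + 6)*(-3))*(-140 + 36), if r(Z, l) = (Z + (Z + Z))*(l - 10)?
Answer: 4056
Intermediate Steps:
r(Z, l) = 3*Z*(-10 + l) (r(Z, l) = (Z + 2*Z)*(-10 + l) = (3*Z)*(-10 + l) = 3*Z*(-10 + l))
r(1, (-5 + 6)*(-3))*(-140 + 36) = (3*1*(-10 + (-5 + 6)*(-3)))*(-140 + 36) = (3*1*(-10 + 1*(-3)))*(-104) = (3*1*(-10 - 3))*(-104) = (3*1*(-13))*(-104) = -39*(-104) = 4056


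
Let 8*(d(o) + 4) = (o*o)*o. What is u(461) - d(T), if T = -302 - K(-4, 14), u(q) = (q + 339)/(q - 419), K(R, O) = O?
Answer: 82831036/21 ≈ 3.9443e+6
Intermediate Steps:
u(q) = (339 + q)/(-419 + q)
T = -316 (T = -302 - 1*14 = -302 - 14 = -316)
d(o) = -4 + o³/8 (d(o) = -4 + ((o*o)*o)/8 = -4 + (o²*o)/8 = -4 + o³/8)
u(461) - d(T) = (339 + 461)/(-419 + 461) - (-4 + (⅛)*(-316)³) = 800/42 - (-4 + (⅛)*(-31554496)) = (1/42)*800 - (-4 - 3944312) = 400/21 - 1*(-3944316) = 400/21 + 3944316 = 82831036/21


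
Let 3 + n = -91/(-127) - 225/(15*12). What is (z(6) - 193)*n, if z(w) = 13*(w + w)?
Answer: 66415/508 ≈ 130.74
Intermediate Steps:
z(w) = 26*w (z(w) = 13*(2*w) = 26*w)
n = -1795/508 (n = -3 + (-91/(-127) - 225/(15*12)) = -3 + (-91*(-1/127) - 225/180) = -3 + (91/127 - 225*1/180) = -3 + (91/127 - 5/4) = -3 - 271/508 = -1795/508 ≈ -3.5335)
(z(6) - 193)*n = (26*6 - 193)*(-1795/508) = (156 - 193)*(-1795/508) = -37*(-1795/508) = 66415/508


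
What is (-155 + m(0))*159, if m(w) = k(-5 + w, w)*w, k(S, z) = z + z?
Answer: -24645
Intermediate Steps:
k(S, z) = 2*z
m(w) = 2*w**2 (m(w) = (2*w)*w = 2*w**2)
(-155 + m(0))*159 = (-155 + 2*0**2)*159 = (-155 + 2*0)*159 = (-155 + 0)*159 = -155*159 = -24645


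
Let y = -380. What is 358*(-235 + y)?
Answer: -220170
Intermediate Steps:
358*(-235 + y) = 358*(-235 - 380) = 358*(-615) = -220170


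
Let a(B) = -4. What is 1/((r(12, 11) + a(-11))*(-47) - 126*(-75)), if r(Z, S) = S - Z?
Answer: 1/9685 ≈ 0.00010325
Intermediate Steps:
1/((r(12, 11) + a(-11))*(-47) - 126*(-75)) = 1/(((11 - 1*12) - 4)*(-47) - 126*(-75)) = 1/(((11 - 12) - 4)*(-47) + 9450) = 1/((-1 - 4)*(-47) + 9450) = 1/(-5*(-47) + 9450) = 1/(235 + 9450) = 1/9685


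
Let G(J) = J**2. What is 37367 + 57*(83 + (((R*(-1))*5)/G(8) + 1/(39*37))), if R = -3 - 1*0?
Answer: 1296357303/30784 ≈ 42111.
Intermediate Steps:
R = -3 (R = -3 + 0 = -3)
37367 + 57*(83 + (((R*(-1))*5)/G(8) + 1/(39*37))) = 37367 + 57*(83 + ((-3*(-1)*5)/(8**2) + 1/(39*37))) = 37367 + 57*(83 + ((3*5)/64 + (1/39)*(1/37))) = 37367 + 57*(83 + (15*(1/64) + 1/1443)) = 37367 + 57*(83 + (15/64 + 1/1443)) = 37367 + 57*(83 + 21709/92352) = 37367 + 57*(7686925/92352) = 37367 + 146051575/30784 = 1296357303/30784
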